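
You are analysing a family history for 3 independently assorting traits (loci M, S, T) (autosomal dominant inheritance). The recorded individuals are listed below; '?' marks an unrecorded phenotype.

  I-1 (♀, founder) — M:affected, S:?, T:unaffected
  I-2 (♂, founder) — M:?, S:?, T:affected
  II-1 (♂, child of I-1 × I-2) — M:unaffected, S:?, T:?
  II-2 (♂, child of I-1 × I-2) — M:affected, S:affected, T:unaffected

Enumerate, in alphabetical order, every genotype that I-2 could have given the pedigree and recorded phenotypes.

I-2 ∈ {Mm SS Tt, Mm Ss Tt, Mm ss Tt, mm SS Tt, mm Ss Tt, mm ss Tt}

M/I-1 aff ·: Mm
M/I-2 ? ·: mm|Mm
M/II-1 un I-1×I-2: mm
M/II-2 aff I-1×I-2: Mm|MM
⇒ M over [I-1,I-2,II-1,II-2]: 3 consistent
S/I-1 ? ·: ss|Ss|SS
S/I-2 ? ·: ss|Ss|SS
S/II-1 ? I-1×I-2: ss|Ss|SS
S/II-2 aff I-1×I-2: Ss|SS
⇒ S over [I-1,I-2,II-1,II-2]: 21 consistent
T/I-1 un ·: tt
T/I-2 aff ·: Tt
T/II-1 ? I-1×I-2: tt|Tt
T/II-2 un I-1×I-2: tt
⇒ T over [I-1,I-2,II-1,II-2]: 2 consistent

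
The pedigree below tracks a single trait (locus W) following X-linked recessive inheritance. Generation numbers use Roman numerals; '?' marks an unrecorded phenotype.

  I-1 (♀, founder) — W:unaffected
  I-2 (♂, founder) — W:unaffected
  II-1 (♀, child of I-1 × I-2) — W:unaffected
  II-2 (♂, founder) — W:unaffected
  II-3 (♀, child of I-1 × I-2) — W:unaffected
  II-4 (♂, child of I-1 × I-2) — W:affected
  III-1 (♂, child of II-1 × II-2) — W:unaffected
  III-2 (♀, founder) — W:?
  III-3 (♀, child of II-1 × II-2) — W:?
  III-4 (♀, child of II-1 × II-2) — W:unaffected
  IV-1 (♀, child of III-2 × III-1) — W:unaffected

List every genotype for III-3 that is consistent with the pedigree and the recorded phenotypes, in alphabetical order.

III-3 ∈ {X^WX^W, X^WX^w}

W/I-1 un ·: X^WX^w
W/I-2 un ·: X^WY
W/II-1 un I-1×I-2: X^WX^W|X^WX^w
W/II-2 un ·: X^WY
W/II-3 un I-1×I-2: X^WX^W|X^WX^w
W/II-4 aff I-1×I-2: X^wY
W/III-1 un II-1×II-2: X^WY
W/III-2 ? ·: X^WX^W|X^WX^w|X^wX^w
W/III-3 ? II-1×II-2: X^WX^W|X^WX^w
W/III-4 un II-1×II-2: X^WX^W|X^WX^w
W/IV-1 un III-2×III-1: X^WX^W|X^WX^w
⇒ W over [I-1,I-2,II-1,II-2,II-3,II-4,III-1,III-2,III-3,III-4,IV-1]: 40 consistent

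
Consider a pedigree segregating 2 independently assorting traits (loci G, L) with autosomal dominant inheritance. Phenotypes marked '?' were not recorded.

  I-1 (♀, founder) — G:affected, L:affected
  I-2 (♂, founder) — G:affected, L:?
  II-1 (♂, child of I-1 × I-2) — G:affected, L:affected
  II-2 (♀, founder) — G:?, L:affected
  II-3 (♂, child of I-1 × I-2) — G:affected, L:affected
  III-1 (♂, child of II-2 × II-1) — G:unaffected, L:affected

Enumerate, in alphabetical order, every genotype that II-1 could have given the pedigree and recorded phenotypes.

G/I-1 aff ·: Gg|GG
G/I-2 aff ·: Gg|GG
G/II-1 aff I-1×I-2: Gg
G/II-2 ? ·: gg|Gg
G/II-3 aff I-1×I-2: Gg|GG
G/III-1 un II-2×II-1: gg
⇒ G over [I-1,I-2,II-1,II-2,II-3,III-1]: 12 consistent
L/I-1 aff ·: Ll|LL
L/I-2 ? ·: ll|Ll|LL
L/II-1 aff I-1×I-2: Ll|LL
L/II-2 aff ·: Ll|LL
L/II-3 aff I-1×I-2: Ll|LL
L/III-1 aff II-2×II-1: Ll|LL
⇒ L over [I-1,I-2,II-1,II-2,II-3,III-1]: 53 consistent

II-1 ∈ {Gg LL, Gg Ll}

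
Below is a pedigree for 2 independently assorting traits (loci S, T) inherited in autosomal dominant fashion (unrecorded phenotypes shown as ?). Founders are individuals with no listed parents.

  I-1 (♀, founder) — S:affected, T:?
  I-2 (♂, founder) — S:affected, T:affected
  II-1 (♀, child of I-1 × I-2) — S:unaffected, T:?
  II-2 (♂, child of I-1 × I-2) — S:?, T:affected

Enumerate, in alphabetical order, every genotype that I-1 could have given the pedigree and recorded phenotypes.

S/I-1 aff ·: Ss
S/I-2 aff ·: Ss
S/II-1 un I-1×I-2: ss
S/II-2 ? I-1×I-2: ss|Ss|SS
⇒ S over [I-1,I-2,II-1,II-2]: 3 consistent
T/I-1 ? ·: tt|Tt|TT
T/I-2 aff ·: Tt|TT
T/II-1 ? I-1×I-2: tt|Tt|TT
T/II-2 aff I-1×I-2: Tt|TT
⇒ T over [I-1,I-2,II-1,II-2]: 18 consistent

I-1 ∈ {Ss TT, Ss Tt, Ss tt}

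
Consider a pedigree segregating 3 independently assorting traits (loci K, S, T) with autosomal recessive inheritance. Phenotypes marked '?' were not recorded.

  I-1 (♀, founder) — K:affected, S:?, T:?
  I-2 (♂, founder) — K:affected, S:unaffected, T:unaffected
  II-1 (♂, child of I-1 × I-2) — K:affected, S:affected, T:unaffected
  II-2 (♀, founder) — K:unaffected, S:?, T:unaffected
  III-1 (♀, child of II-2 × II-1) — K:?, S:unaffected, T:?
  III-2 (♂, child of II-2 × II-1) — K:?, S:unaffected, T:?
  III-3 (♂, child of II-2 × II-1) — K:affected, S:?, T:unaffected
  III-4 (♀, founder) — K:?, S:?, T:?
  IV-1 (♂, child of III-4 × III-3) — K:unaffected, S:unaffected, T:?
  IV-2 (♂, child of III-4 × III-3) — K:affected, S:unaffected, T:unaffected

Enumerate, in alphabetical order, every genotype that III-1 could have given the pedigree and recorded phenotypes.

K/I-1 aff ·: kk
K/I-2 aff ·: kk
K/II-1 aff I-1×I-2: kk
K/II-2 un ·: Kk
K/III-1 ? II-2×II-1: Kk|kk
K/III-2 ? II-2×II-1: Kk|kk
K/III-3 aff II-2×II-1: kk
K/III-4 ? ·: Kk
K/IV-1 un III-4×III-3: Kk
K/IV-2 aff III-4×III-3: kk
⇒ K over [I-1,I-2,II-1,II-2,III-1,III-2,III-3,III-4,IV-1,IV-2]: 4 consistent
S/I-1 ? ·: Ss|ss
S/I-2 un ·: Ss
S/II-1 aff I-1×I-2: ss
S/II-2 ? ·: SS|Ss
S/III-1 un II-2×II-1: Ss
S/III-2 un II-2×II-1: Ss
S/III-3 ? II-2×II-1: Ss|ss
S/III-4 ? ·: SS|Ss|ss
S/IV-1 un III-4×III-3: SS|Ss
S/IV-2 un III-4×III-3: SS|Ss
⇒ S over [I-1,I-2,II-1,II-2,III-1,III-2,III-3,III-4,IV-1,IV-2]: 40 consistent
T/I-1 ? ·: TT|Tt|tt
T/I-2 un ·: TT|Tt
T/II-1 un I-1×I-2: TT|Tt
T/II-2 un ·: TT|Tt
T/III-1 ? II-2×II-1: TT|Tt|tt
T/III-2 ? II-2×II-1: TT|Tt|tt
T/III-3 un II-2×II-1: TT|Tt
T/III-4 ? ·: TT|Tt|tt
T/IV-1 ? III-4×III-3: TT|Tt|tt
T/IV-2 un III-4×III-3: TT|Tt
⇒ T over [I-1,I-2,II-1,II-2,III-1,III-2,III-3,III-4,IV-1,IV-2]: 1482 consistent

III-1 ∈ {Kk Ss TT, Kk Ss Tt, Kk Ss tt, kk Ss TT, kk Ss Tt, kk Ss tt}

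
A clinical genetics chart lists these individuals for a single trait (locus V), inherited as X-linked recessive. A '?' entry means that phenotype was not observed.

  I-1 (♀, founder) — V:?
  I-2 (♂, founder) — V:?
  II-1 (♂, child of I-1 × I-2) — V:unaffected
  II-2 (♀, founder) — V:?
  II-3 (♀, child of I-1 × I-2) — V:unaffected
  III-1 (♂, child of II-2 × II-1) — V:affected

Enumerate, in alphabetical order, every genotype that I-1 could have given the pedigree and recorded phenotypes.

V/I-1 ? ·: X^VX^V|X^VX^v
V/I-2 ? ·: X^VY|X^vY
V/II-1 un I-1×I-2: X^VY
V/II-2 ? ·: X^VX^v|X^vX^v
V/II-3 un I-1×I-2: X^VX^V|X^VX^v
V/III-1 aff II-2×II-1: X^vY
⇒ V over [I-1,I-2,II-1,II-2,II-3,III-1]: 10 consistent

I-1 ∈ {X^VX^V, X^VX^v}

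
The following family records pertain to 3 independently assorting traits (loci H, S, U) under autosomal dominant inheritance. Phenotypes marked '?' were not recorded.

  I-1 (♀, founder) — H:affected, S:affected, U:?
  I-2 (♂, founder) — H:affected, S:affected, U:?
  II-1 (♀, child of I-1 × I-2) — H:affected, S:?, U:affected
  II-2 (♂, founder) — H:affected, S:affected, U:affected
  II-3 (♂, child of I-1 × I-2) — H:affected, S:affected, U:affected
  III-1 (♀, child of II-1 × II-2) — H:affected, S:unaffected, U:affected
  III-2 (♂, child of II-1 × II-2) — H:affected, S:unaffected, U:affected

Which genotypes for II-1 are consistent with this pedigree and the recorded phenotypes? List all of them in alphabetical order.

II-1 ∈ {HH Ss UU, HH Ss Uu, HH ss UU, HH ss Uu, Hh Ss UU, Hh Ss Uu, Hh ss UU, Hh ss Uu}

H/I-1 aff ·: Hh|HH
H/I-2 aff ·: Hh|HH
H/II-1 aff I-1×I-2: Hh|HH
H/II-2 aff ·: Hh|HH
H/II-3 aff I-1×I-2: Hh|HH
H/III-1 aff II-1×II-2: Hh|HH
H/III-2 aff II-1×II-2: Hh|HH
⇒ H over [I-1,I-2,II-1,II-2,II-3,III-1,III-2]: 83 consistent
S/I-1 aff ·: Ss|SS
S/I-2 aff ·: Ss|SS
S/II-1 ? I-1×I-2: ss|Ss
S/II-2 aff ·: Ss
S/II-3 aff I-1×I-2: Ss|SS
S/III-1 un II-1×II-2: ss
S/III-2 un II-1×II-2: ss
⇒ S over [I-1,I-2,II-1,II-2,II-3,III-1,III-2]: 8 consistent
U/I-1 ? ·: uu|Uu|UU
U/I-2 ? ·: uu|Uu|UU
U/II-1 aff I-1×I-2: Uu|UU
U/II-2 aff ·: Uu|UU
U/II-3 aff I-1×I-2: Uu|UU
U/III-1 aff II-1×II-2: Uu|UU
U/III-2 aff II-1×II-2: Uu|UU
⇒ U over [I-1,I-2,II-1,II-2,II-3,III-1,III-2]: 115 consistent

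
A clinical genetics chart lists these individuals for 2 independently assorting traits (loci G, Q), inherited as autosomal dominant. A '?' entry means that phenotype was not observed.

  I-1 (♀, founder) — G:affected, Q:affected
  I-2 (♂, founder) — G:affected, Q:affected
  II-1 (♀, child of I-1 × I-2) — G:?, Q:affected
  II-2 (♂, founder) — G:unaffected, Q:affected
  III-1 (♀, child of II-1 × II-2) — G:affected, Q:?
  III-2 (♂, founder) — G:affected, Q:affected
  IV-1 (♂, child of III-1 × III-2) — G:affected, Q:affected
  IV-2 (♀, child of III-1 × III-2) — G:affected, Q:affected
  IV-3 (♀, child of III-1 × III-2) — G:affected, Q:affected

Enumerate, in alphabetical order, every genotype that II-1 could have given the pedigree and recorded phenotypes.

II-1 ∈ {GG QQ, GG Qq, Gg QQ, Gg Qq}

G/I-1 aff ·: Gg|GG
G/I-2 aff ·: Gg|GG
G/II-1 ? I-1×I-2: Gg|GG
G/II-2 un ·: gg
G/III-1 aff II-1×II-2: Gg
G/III-2 aff ·: Gg|GG
G/IV-1 aff III-1×III-2: Gg|GG
G/IV-2 aff III-1×III-2: Gg|GG
G/IV-3 aff III-1×III-2: Gg|GG
⇒ G over [I-1,I-2,II-1,II-2,III-1,III-2,IV-1,IV-2,IV-3]: 112 consistent
Q/I-1 aff ·: Qq|QQ
Q/I-2 aff ·: Qq|QQ
Q/II-1 aff I-1×I-2: Qq|QQ
Q/II-2 aff ·: Qq|QQ
Q/III-1 ? II-1×II-2: qq|Qq|QQ
Q/III-2 aff ·: Qq|QQ
Q/IV-1 aff III-1×III-2: Qq|QQ
Q/IV-2 aff III-1×III-2: Qq|QQ
Q/IV-3 aff III-1×III-2: Qq|QQ
⇒ Q over [I-1,I-2,II-1,II-2,III-1,III-2,IV-1,IV-2,IV-3]: 292 consistent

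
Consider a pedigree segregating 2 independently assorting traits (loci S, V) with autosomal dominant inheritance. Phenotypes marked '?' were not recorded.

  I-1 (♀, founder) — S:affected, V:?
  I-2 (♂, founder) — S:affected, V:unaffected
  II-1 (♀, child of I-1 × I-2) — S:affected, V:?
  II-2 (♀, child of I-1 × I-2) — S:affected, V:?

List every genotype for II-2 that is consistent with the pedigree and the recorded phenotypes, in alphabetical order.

S/I-1 aff ·: Ss|SS
S/I-2 aff ·: Ss|SS
S/II-1 aff I-1×I-2: Ss|SS
S/II-2 aff I-1×I-2: Ss|SS
⇒ S over [I-1,I-2,II-1,II-2]: 13 consistent
V/I-1 ? ·: vv|Vv|VV
V/I-2 un ·: vv
V/II-1 ? I-1×I-2: vv|Vv
V/II-2 ? I-1×I-2: vv|Vv
⇒ V over [I-1,I-2,II-1,II-2]: 6 consistent

II-2 ∈ {SS Vv, SS vv, Ss Vv, Ss vv}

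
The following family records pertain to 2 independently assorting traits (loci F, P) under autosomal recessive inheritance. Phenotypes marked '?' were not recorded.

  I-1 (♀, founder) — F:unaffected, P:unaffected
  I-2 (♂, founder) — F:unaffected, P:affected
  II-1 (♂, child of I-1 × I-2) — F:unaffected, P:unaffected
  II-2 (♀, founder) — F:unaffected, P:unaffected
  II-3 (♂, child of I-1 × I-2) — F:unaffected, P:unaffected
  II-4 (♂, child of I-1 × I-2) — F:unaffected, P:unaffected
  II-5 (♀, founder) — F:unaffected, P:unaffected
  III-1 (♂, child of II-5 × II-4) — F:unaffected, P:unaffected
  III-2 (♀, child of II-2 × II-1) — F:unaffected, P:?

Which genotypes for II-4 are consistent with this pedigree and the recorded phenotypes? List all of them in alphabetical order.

F/I-1 un ·: FF|Ff
F/I-2 un ·: FF|Ff
F/II-1 un I-1×I-2: FF|Ff
F/II-2 un ·: FF|Ff
F/II-3 un I-1×I-2: FF|Ff
F/II-4 un I-1×I-2: FF|Ff
F/II-5 un ·: FF|Ff
F/III-1 un II-5×II-4: FF|Ff
F/III-2 un II-2×II-1: FF|Ff
⇒ F over [I-1,I-2,II-1,II-2,II-3,II-4,II-5,III-1,III-2]: 303 consistent
P/I-1 un ·: PP|Pp
P/I-2 aff ·: pp
P/II-1 un I-1×I-2: Pp
P/II-2 un ·: PP|Pp
P/II-3 un I-1×I-2: Pp
P/II-4 un I-1×I-2: Pp
P/II-5 un ·: PP|Pp
P/III-1 un II-5×II-4: PP|Pp
P/III-2 ? II-2×II-1: PP|Pp|pp
⇒ P over [I-1,I-2,II-1,II-2,II-3,II-4,II-5,III-1,III-2]: 40 consistent

II-4 ∈ {FF Pp, Ff Pp}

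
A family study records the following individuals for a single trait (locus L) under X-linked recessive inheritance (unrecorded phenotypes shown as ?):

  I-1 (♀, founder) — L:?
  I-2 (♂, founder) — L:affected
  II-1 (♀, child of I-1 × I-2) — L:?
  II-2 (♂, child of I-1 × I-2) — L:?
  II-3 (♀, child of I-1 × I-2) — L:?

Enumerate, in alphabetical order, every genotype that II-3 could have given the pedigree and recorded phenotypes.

L/I-1 ? ·: X^LX^L|X^LX^l|X^lX^l
L/I-2 aff ·: X^lY
L/II-1 ? I-1×I-2: X^LX^l|X^lX^l
L/II-2 ? I-1×I-2: X^LY|X^lY
L/II-3 ? I-1×I-2: X^LX^l|X^lX^l
⇒ L over [I-1,I-2,II-1,II-2,II-3]: 10 consistent

II-3 ∈ {X^LX^l, X^lX^l}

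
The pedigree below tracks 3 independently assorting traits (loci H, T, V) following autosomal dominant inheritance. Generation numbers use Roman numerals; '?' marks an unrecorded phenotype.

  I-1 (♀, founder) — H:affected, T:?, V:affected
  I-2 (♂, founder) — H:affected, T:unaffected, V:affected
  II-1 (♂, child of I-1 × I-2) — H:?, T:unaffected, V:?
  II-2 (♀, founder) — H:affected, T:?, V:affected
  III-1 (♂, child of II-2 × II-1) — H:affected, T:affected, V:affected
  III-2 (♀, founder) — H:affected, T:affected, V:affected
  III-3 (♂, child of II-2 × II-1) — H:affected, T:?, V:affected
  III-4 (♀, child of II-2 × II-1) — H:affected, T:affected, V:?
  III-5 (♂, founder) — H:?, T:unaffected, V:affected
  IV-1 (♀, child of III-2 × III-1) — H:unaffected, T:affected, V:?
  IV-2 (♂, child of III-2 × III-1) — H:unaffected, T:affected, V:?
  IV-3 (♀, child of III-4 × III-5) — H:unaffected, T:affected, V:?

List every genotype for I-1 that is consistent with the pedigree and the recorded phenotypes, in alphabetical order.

H/I-1 aff ·: Hh|HH
H/I-2 aff ·: Hh|HH
H/II-1 ? I-1×I-2: hh|Hh|HH
H/II-2 aff ·: Hh|HH
H/III-1 aff II-2×II-1: Hh
H/III-2 aff ·: Hh
H/III-3 aff II-2×II-1: Hh|HH
H/III-4 aff II-2×II-1: Hh
H/III-5 ? ·: hh|Hh
H/IV-1 un III-2×III-1: hh
H/IV-2 un III-2×III-1: hh
H/IV-3 un III-4×III-5: hh
⇒ H over [I-1,I-2,II-1,II-2,III-1,III-2,III-3,III-4,III-5,IV-1,IV-2,IV-3]: 44 consistent
T/I-1 ? ·: tt|Tt
T/I-2 un ·: tt
T/II-1 un I-1×I-2: tt
T/II-2 ? ·: Tt|TT
T/III-1 aff II-2×II-1: Tt
T/III-2 aff ·: Tt|TT
T/III-3 ? II-2×II-1: tt|Tt
T/III-4 aff II-2×II-1: Tt
T/III-5 un ·: tt
T/IV-1 aff III-2×III-1: Tt|TT
T/IV-2 aff III-2×III-1: Tt|TT
T/IV-3 aff III-4×III-5: Tt
⇒ T over [I-1,I-2,II-1,II-2,III-1,III-2,III-3,III-4,III-5,IV-1,IV-2,IV-3]: 48 consistent
V/I-1 aff ·: Vv|VV
V/I-2 aff ·: Vv|VV
V/II-1 ? I-1×I-2: vv|Vv|VV
V/II-2 aff ·: Vv|VV
V/III-1 aff II-2×II-1: Vv|VV
V/III-2 aff ·: Vv|VV
V/III-3 aff II-2×II-1: Vv|VV
V/III-4 ? II-2×II-1: vv|Vv|VV
V/III-5 aff ·: Vv|VV
V/IV-1 ? III-2×III-1: vv|Vv|VV
V/IV-2 ? III-2×III-1: vv|Vv|VV
V/IV-3 ? III-4×III-5: vv|Vv|VV
⇒ V over [I-1,I-2,II-1,II-2,III-1,III-2,III-3,III-4,III-5,IV-1,IV-2,IV-3]: 3433 consistent

I-1 ∈ {HH Tt VV, HH Tt Vv, HH tt VV, HH tt Vv, Hh Tt VV, Hh Tt Vv, Hh tt VV, Hh tt Vv}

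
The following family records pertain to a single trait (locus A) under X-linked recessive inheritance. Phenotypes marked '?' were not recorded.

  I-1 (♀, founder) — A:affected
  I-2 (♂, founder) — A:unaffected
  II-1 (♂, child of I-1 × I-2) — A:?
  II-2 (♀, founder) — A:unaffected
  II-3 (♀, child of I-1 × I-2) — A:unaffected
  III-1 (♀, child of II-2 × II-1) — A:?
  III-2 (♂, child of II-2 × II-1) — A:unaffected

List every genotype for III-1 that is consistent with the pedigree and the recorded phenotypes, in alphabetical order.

III-1 ∈ {X^AX^a, X^aX^a}

A/I-1 aff ·: X^aX^a
A/I-2 un ·: X^AY
A/II-1 ? I-1×I-2: X^aY
A/II-2 un ·: X^AX^A|X^AX^a
A/II-3 un I-1×I-2: X^AX^a
A/III-1 ? II-2×II-1: X^AX^a|X^aX^a
A/III-2 un II-2×II-1: X^AY
⇒ A over [I-1,I-2,II-1,II-2,II-3,III-1,III-2]: 3 consistent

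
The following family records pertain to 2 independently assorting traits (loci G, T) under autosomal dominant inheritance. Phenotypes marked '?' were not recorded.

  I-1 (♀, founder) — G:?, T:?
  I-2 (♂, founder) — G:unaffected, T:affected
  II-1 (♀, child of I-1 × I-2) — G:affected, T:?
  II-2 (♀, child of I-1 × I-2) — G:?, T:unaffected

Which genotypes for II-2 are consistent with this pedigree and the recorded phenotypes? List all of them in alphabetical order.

II-2 ∈ {Gg tt, gg tt}

G/I-1 ? ·: Gg|GG
G/I-2 un ·: gg
G/II-1 aff I-1×I-2: Gg
G/II-2 ? I-1×I-2: gg|Gg
⇒ G over [I-1,I-2,II-1,II-2]: 3 consistent
T/I-1 ? ·: tt|Tt
T/I-2 aff ·: Tt
T/II-1 ? I-1×I-2: tt|Tt|TT
T/II-2 un I-1×I-2: tt
⇒ T over [I-1,I-2,II-1,II-2]: 5 consistent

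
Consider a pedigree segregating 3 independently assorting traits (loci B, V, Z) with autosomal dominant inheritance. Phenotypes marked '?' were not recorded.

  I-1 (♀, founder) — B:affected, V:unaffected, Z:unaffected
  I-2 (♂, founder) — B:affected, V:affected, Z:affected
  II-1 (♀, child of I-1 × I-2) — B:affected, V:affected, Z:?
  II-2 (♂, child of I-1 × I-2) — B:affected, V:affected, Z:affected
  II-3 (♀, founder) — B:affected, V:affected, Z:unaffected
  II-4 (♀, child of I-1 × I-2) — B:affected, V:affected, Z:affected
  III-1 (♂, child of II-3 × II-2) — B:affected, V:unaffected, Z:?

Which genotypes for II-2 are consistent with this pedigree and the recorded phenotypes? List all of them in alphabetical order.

II-2 ∈ {BB Vv Zz, Bb Vv Zz}

B/I-1 aff ·: Bb|BB
B/I-2 aff ·: Bb|BB
B/II-1 aff I-1×I-2: Bb|BB
B/II-2 aff I-1×I-2: Bb|BB
B/II-3 aff ·: Bb|BB
B/II-4 aff I-1×I-2: Bb|BB
B/III-1 aff II-3×II-2: Bb|BB
⇒ B over [I-1,I-2,II-1,II-2,II-3,II-4,III-1]: 87 consistent
V/I-1 un ·: vv
V/I-2 aff ·: Vv|VV
V/II-1 aff I-1×I-2: Vv
V/II-2 aff I-1×I-2: Vv
V/II-3 aff ·: Vv
V/II-4 aff I-1×I-2: Vv
V/III-1 un II-3×II-2: vv
⇒ V over [I-1,I-2,II-1,II-2,II-3,II-4,III-1]: 2 consistent
Z/I-1 un ·: zz
Z/I-2 aff ·: Zz|ZZ
Z/II-1 ? I-1×I-2: zz|Zz
Z/II-2 aff I-1×I-2: Zz
Z/II-3 un ·: zz
Z/II-4 aff I-1×I-2: Zz
Z/III-1 ? II-3×II-2: zz|Zz
⇒ Z over [I-1,I-2,II-1,II-2,II-3,II-4,III-1]: 6 consistent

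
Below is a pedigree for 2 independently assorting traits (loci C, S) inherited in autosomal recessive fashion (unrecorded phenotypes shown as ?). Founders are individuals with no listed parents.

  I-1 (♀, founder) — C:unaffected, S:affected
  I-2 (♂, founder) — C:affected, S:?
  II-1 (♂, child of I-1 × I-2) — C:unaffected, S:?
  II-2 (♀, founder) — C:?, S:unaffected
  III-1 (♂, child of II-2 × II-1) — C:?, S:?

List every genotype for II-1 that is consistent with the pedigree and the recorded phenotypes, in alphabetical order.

C/I-1 un ·: CC|Cc
C/I-2 aff ·: cc
C/II-1 un I-1×I-2: Cc
C/II-2 ? ·: CC|Cc|cc
C/III-1 ? II-2×II-1: CC|Cc|cc
⇒ C over [I-1,I-2,II-1,II-2,III-1]: 14 consistent
S/I-1 aff ·: ss
S/I-2 ? ·: SS|Ss|ss
S/II-1 ? I-1×I-2: Ss|ss
S/II-2 un ·: SS|Ss
S/III-1 ? II-2×II-1: SS|Ss|ss
⇒ S over [I-1,I-2,II-1,II-2,III-1]: 16 consistent

II-1 ∈ {Cc Ss, Cc ss}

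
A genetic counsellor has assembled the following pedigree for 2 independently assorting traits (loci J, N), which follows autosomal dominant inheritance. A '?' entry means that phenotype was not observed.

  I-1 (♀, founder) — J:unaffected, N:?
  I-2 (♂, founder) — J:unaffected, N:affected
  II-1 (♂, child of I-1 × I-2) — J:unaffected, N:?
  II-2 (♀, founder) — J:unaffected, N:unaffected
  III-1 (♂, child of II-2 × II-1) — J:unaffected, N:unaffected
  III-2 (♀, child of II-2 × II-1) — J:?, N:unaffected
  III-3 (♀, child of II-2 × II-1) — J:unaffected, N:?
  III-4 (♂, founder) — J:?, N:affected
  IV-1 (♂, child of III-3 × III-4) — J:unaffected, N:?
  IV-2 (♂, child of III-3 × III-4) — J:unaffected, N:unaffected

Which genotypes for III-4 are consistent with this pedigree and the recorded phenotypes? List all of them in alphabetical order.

III-4 ∈ {Jj Nn, jj Nn}

J/I-1 un ·: jj
J/I-2 un ·: jj
J/II-1 un I-1×I-2: jj
J/II-2 un ·: jj
J/III-1 un II-2×II-1: jj
J/III-2 ? II-2×II-1: jj
J/III-3 un II-2×II-1: jj
J/III-4 ? ·: jj|Jj
J/IV-1 un III-3×III-4: jj
J/IV-2 un III-3×III-4: jj
⇒ J over [I-1,I-2,II-1,II-2,III-1,III-2,III-3,III-4,IV-1,IV-2]: 2 consistent
N/I-1 ? ·: nn|Nn|NN
N/I-2 aff ·: Nn|NN
N/II-1 ? I-1×I-2: nn|Nn
N/II-2 un ·: nn
N/III-1 un II-2×II-1: nn
N/III-2 un II-2×II-1: nn
N/III-3 ? II-2×II-1: nn|Nn
N/III-4 aff ·: Nn
N/IV-1 ? III-3×III-4: nn|Nn|NN
N/IV-2 un III-3×III-4: nn
⇒ N over [I-1,I-2,II-1,II-2,III-1,III-2,III-3,III-4,IV-1,IV-2]: 29 consistent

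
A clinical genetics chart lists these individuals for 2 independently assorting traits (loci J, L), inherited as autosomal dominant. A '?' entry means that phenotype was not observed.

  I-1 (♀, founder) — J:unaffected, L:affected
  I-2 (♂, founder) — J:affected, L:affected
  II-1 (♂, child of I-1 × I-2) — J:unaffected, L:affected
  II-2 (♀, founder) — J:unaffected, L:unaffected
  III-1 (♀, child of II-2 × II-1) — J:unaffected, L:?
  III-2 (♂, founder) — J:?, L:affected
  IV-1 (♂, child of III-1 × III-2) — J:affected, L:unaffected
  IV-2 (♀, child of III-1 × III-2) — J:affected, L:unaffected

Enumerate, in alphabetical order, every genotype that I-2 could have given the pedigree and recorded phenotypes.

J/I-1 un ·: jj
J/I-2 aff ·: Jj
J/II-1 un I-1×I-2: jj
J/II-2 un ·: jj
J/III-1 un II-2×II-1: jj
J/III-2 ? ·: Jj|JJ
J/IV-1 aff III-1×III-2: Jj
J/IV-2 aff III-1×III-2: Jj
⇒ J over [I-1,I-2,II-1,II-2,III-1,III-2,IV-1,IV-2]: 2 consistent
L/I-1 aff ·: Ll|LL
L/I-2 aff ·: Ll|LL
L/II-1 aff I-1×I-2: Ll|LL
L/II-2 un ·: ll
L/III-1 ? II-2×II-1: ll|Ll
L/III-2 aff ·: Ll
L/IV-1 un III-1×III-2: ll
L/IV-2 un III-1×III-2: ll
⇒ L over [I-1,I-2,II-1,II-2,III-1,III-2,IV-1,IV-2]: 10 consistent

I-2 ∈ {Jj LL, Jj Ll}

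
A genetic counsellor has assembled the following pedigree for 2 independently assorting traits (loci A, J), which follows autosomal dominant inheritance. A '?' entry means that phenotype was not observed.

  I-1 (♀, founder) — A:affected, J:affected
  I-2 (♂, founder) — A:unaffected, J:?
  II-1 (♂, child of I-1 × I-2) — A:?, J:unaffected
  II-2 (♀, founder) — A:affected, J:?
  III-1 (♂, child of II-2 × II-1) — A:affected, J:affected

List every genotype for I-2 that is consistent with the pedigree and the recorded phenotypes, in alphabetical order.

A/I-1 aff ·: Aa|AA
A/I-2 un ·: aa
A/II-1 ? I-1×I-2: aa|Aa
A/II-2 aff ·: Aa|AA
A/III-1 aff II-2×II-1: Aa|AA
⇒ A over [I-1,I-2,II-1,II-2,III-1]: 10 consistent
J/I-1 aff ·: Jj
J/I-2 ? ·: jj|Jj
J/II-1 un I-1×I-2: jj
J/II-2 ? ·: Jj|JJ
J/III-1 aff II-2×II-1: Jj
⇒ J over [I-1,I-2,II-1,II-2,III-1]: 4 consistent

I-2 ∈ {aa Jj, aa jj}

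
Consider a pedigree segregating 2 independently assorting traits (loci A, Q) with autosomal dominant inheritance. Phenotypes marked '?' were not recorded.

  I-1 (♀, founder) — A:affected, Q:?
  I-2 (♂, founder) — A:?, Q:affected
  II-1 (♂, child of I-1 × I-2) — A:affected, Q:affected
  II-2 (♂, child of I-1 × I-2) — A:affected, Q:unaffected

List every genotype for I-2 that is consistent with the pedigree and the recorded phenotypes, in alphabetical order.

I-2 ∈ {AA Qq, Aa Qq, aa Qq}

A/I-1 aff ·: Aa|AA
A/I-2 ? ·: aa|Aa|AA
A/II-1 aff I-1×I-2: Aa|AA
A/II-2 aff I-1×I-2: Aa|AA
⇒ A over [I-1,I-2,II-1,II-2]: 15 consistent
Q/I-1 ? ·: qq|Qq
Q/I-2 aff ·: Qq
Q/II-1 aff I-1×I-2: Qq|QQ
Q/II-2 un I-1×I-2: qq
⇒ Q over [I-1,I-2,II-1,II-2]: 3 consistent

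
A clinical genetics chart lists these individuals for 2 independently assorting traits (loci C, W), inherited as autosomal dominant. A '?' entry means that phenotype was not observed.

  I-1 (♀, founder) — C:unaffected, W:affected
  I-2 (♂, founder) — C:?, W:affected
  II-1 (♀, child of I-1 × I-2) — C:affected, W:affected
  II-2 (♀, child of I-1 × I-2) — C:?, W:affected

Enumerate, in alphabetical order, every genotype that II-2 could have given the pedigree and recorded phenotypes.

II-2 ∈ {Cc WW, Cc Ww, cc WW, cc Ww}

C/I-1 un ·: cc
C/I-2 ? ·: Cc|CC
C/II-1 aff I-1×I-2: Cc
C/II-2 ? I-1×I-2: cc|Cc
⇒ C over [I-1,I-2,II-1,II-2]: 3 consistent
W/I-1 aff ·: Ww|WW
W/I-2 aff ·: Ww|WW
W/II-1 aff I-1×I-2: Ww|WW
W/II-2 aff I-1×I-2: Ww|WW
⇒ W over [I-1,I-2,II-1,II-2]: 13 consistent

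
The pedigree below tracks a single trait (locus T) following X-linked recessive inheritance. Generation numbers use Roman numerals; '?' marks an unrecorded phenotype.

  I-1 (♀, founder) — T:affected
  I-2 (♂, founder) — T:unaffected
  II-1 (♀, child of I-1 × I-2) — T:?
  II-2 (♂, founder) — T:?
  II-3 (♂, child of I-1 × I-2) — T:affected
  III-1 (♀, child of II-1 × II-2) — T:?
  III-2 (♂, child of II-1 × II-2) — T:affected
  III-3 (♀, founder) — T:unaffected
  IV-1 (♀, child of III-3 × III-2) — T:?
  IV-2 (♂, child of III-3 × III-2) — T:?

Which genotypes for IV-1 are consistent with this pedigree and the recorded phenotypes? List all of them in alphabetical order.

T/I-1 aff ·: X^tX^t
T/I-2 un ·: X^TY
T/II-1 ? I-1×I-2: X^TX^t
T/II-2 ? ·: X^TY|X^tY
T/II-3 aff I-1×I-2: X^tY
T/III-1 ? II-1×II-2: X^TX^T|X^TX^t|X^tX^t
T/III-2 aff II-1×II-2: X^tY
T/III-3 un ·: X^TX^T|X^TX^t
T/IV-1 ? III-3×III-2: X^TX^t|X^tX^t
T/IV-2 ? III-3×III-2: X^TY|X^tY
⇒ T over [I-1,I-2,II-1,II-2,II-3,III-1,III-2,III-3,IV-1,IV-2]: 20 consistent

IV-1 ∈ {X^TX^t, X^tX^t}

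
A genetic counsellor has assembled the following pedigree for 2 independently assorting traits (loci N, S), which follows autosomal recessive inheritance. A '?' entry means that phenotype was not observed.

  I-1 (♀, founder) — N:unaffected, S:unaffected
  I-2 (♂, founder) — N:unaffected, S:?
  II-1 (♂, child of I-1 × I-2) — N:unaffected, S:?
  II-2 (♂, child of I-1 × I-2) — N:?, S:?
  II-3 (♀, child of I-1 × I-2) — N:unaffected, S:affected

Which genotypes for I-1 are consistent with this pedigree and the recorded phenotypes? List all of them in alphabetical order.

I-1 ∈ {NN Ss, Nn Ss}

N/I-1 un ·: NN|Nn
N/I-2 un ·: NN|Nn
N/II-1 un I-1×I-2: NN|Nn
N/II-2 ? I-1×I-2: NN|Nn|nn
N/II-3 un I-1×I-2: NN|Nn
⇒ N over [I-1,I-2,II-1,II-2,II-3]: 29 consistent
S/I-1 un ·: Ss
S/I-2 ? ·: Ss|ss
S/II-1 ? I-1×I-2: SS|Ss|ss
S/II-2 ? I-1×I-2: SS|Ss|ss
S/II-3 aff I-1×I-2: ss
⇒ S over [I-1,I-2,II-1,II-2,II-3]: 13 consistent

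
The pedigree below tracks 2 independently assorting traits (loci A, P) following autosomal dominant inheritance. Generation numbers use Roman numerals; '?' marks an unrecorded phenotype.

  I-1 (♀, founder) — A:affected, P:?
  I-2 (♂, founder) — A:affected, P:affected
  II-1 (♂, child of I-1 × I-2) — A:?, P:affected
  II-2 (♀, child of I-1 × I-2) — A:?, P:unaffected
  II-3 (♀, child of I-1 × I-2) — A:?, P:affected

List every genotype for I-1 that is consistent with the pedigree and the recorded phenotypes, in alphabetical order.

A/I-1 aff ·: Aa|AA
A/I-2 aff ·: Aa|AA
A/II-1 ? I-1×I-2: aa|Aa|AA
A/II-2 ? I-1×I-2: aa|Aa|AA
A/II-3 ? I-1×I-2: aa|Aa|AA
⇒ A over [I-1,I-2,II-1,II-2,II-3]: 44 consistent
P/I-1 ? ·: pp|Pp
P/I-2 aff ·: Pp
P/II-1 aff I-1×I-2: Pp|PP
P/II-2 un I-1×I-2: pp
P/II-3 aff I-1×I-2: Pp|PP
⇒ P over [I-1,I-2,II-1,II-2,II-3]: 5 consistent

I-1 ∈ {AA Pp, AA pp, Aa Pp, Aa pp}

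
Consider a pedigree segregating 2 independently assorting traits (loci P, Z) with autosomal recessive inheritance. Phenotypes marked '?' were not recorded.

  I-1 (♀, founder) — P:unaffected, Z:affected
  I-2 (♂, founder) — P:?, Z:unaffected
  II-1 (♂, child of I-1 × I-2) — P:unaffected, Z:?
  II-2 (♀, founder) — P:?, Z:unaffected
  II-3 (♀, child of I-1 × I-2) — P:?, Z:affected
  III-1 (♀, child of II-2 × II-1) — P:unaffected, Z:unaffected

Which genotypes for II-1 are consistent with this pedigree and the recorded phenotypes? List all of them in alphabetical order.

P/I-1 un ·: PP|Pp
P/I-2 ? ·: PP|Pp|pp
P/II-1 un I-1×I-2: PP|Pp
P/II-2 ? ·: PP|Pp|pp
P/II-3 ? I-1×I-2: PP|Pp|pp
P/III-1 un II-2×II-1: PP|Pp
⇒ P over [I-1,I-2,II-1,II-2,II-3,III-1]: 82 consistent
Z/I-1 aff ·: zz
Z/I-2 un ·: Zz
Z/II-1 ? I-1×I-2: Zz|zz
Z/II-2 un ·: ZZ|Zz
Z/II-3 aff I-1×I-2: zz
Z/III-1 un II-2×II-1: ZZ|Zz
⇒ Z over [I-1,I-2,II-1,II-2,II-3,III-1]: 6 consistent

II-1 ∈ {PP Zz, PP zz, Pp Zz, Pp zz}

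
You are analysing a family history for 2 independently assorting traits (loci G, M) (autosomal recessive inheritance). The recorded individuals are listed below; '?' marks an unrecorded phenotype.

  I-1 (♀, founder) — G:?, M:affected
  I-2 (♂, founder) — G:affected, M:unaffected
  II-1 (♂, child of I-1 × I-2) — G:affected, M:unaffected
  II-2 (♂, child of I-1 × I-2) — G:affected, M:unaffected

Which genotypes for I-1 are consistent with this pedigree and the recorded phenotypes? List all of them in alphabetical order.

G/I-1 ? ·: Gg|gg
G/I-2 aff ·: gg
G/II-1 aff I-1×I-2: gg
G/II-2 aff I-1×I-2: gg
⇒ G over [I-1,I-2,II-1,II-2]: 2 consistent
M/I-1 aff ·: mm
M/I-2 un ·: MM|Mm
M/II-1 un I-1×I-2: Mm
M/II-2 un I-1×I-2: Mm
⇒ M over [I-1,I-2,II-1,II-2]: 2 consistent

I-1 ∈ {Gg mm, gg mm}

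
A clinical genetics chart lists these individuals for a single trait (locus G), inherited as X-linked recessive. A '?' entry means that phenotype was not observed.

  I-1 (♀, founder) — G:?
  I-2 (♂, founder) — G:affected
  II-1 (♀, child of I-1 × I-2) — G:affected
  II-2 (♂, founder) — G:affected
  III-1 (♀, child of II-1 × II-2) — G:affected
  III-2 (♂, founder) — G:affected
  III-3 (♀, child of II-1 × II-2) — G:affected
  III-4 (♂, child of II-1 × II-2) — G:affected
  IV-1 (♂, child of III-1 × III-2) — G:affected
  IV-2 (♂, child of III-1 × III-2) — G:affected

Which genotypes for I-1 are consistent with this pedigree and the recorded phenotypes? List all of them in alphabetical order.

I-1 ∈ {X^GX^g, X^gX^g}

G/I-1 ? ·: X^GX^g|X^gX^g
G/I-2 aff ·: X^gY
G/II-1 aff I-1×I-2: X^gX^g
G/II-2 aff ·: X^gY
G/III-1 aff II-1×II-2: X^gX^g
G/III-2 aff ·: X^gY
G/III-3 aff II-1×II-2: X^gX^g
G/III-4 aff II-1×II-2: X^gY
G/IV-1 aff III-1×III-2: X^gY
G/IV-2 aff III-1×III-2: X^gY
⇒ G over [I-1,I-2,II-1,II-2,III-1,III-2,III-3,III-4,IV-1,IV-2]: 2 consistent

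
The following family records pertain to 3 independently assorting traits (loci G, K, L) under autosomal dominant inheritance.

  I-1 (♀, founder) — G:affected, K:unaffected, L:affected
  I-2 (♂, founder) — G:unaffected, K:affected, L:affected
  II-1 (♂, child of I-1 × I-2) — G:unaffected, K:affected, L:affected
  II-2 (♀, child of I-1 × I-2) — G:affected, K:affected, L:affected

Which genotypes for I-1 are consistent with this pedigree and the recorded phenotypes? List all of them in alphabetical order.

I-1 ∈ {Gg kk LL, Gg kk Ll}

G/I-1 aff ·: Gg
G/I-2 un ·: gg
G/II-1 un I-1×I-2: gg
G/II-2 aff I-1×I-2: Gg
⇒ G over [I-1,I-2,II-1,II-2]: 1 consistent
K/I-1 un ·: kk
K/I-2 aff ·: Kk|KK
K/II-1 aff I-1×I-2: Kk
K/II-2 aff I-1×I-2: Kk
⇒ K over [I-1,I-2,II-1,II-2]: 2 consistent
L/I-1 aff ·: Ll|LL
L/I-2 aff ·: Ll|LL
L/II-1 aff I-1×I-2: Ll|LL
L/II-2 aff I-1×I-2: Ll|LL
⇒ L over [I-1,I-2,II-1,II-2]: 13 consistent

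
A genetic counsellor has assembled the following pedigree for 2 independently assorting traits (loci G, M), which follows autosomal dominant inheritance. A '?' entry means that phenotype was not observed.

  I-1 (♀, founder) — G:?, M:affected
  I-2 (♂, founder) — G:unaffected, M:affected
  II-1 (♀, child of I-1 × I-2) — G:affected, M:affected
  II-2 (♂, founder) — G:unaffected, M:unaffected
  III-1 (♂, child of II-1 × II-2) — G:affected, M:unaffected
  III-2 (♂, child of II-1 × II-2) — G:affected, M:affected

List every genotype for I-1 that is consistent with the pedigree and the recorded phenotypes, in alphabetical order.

G/I-1 ? ·: Gg|GG
G/I-2 un ·: gg
G/II-1 aff I-1×I-2: Gg
G/II-2 un ·: gg
G/III-1 aff II-1×II-2: Gg
G/III-2 aff II-1×II-2: Gg
⇒ G over [I-1,I-2,II-1,II-2,III-1,III-2]: 2 consistent
M/I-1 aff ·: Mm|MM
M/I-2 aff ·: Mm|MM
M/II-1 aff I-1×I-2: Mm
M/II-2 un ·: mm
M/III-1 un II-1×II-2: mm
M/III-2 aff II-1×II-2: Mm
⇒ M over [I-1,I-2,II-1,II-2,III-1,III-2]: 3 consistent

I-1 ∈ {GG MM, GG Mm, Gg MM, Gg Mm}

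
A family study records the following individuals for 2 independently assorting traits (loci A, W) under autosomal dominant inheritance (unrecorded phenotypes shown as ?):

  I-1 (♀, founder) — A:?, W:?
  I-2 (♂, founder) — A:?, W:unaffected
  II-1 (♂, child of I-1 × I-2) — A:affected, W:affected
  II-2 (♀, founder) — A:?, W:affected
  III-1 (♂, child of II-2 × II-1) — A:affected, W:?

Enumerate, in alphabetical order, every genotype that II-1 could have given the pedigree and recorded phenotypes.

II-1 ∈ {AA Ww, Aa Ww}

A/I-1 ? ·: aa|Aa|AA
A/I-2 ? ·: aa|Aa|AA
A/II-1 aff I-1×I-2: Aa|AA
A/II-2 ? ·: aa|Aa|AA
A/III-1 aff II-2×II-1: Aa|AA
⇒ A over [I-1,I-2,II-1,II-2,III-1]: 51 consistent
W/I-1 ? ·: Ww|WW
W/I-2 un ·: ww
W/II-1 aff I-1×I-2: Ww
W/II-2 aff ·: Ww|WW
W/III-1 ? II-2×II-1: ww|Ww|WW
⇒ W over [I-1,I-2,II-1,II-2,III-1]: 10 consistent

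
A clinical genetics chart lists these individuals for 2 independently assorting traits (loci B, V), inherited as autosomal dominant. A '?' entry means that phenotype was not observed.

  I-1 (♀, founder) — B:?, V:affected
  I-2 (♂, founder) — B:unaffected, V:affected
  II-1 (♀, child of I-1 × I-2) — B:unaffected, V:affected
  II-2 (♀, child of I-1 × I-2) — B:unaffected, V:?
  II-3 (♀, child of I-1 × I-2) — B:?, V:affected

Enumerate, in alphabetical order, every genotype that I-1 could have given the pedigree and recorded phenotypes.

B/I-1 ? ·: bb|Bb
B/I-2 un ·: bb
B/II-1 un I-1×I-2: bb
B/II-2 un I-1×I-2: bb
B/II-3 ? I-1×I-2: bb|Bb
⇒ B over [I-1,I-2,II-1,II-2,II-3]: 3 consistent
V/I-1 aff ·: Vv|VV
V/I-2 aff ·: Vv|VV
V/II-1 aff I-1×I-2: Vv|VV
V/II-2 ? I-1×I-2: vv|Vv|VV
V/II-3 aff I-1×I-2: Vv|VV
⇒ V over [I-1,I-2,II-1,II-2,II-3]: 29 consistent

I-1 ∈ {Bb VV, Bb Vv, bb VV, bb Vv}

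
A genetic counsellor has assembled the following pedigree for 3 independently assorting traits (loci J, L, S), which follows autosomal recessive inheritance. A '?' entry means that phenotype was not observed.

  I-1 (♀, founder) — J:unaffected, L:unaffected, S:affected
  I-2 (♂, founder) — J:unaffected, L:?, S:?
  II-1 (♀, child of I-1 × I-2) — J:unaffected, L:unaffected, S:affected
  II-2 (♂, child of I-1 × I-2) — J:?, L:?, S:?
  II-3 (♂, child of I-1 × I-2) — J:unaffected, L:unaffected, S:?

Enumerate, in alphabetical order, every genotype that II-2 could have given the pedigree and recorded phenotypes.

II-2 ∈ {JJ LL Ss, JJ LL ss, JJ Ll Ss, JJ Ll ss, JJ ll Ss, JJ ll ss, Jj LL Ss, Jj LL ss, Jj Ll Ss, Jj Ll ss, Jj ll Ss, Jj ll ss, jj LL Ss, jj LL ss, jj Ll Ss, jj Ll ss, jj ll Ss, jj ll ss}

J/I-1 un ·: JJ|Jj
J/I-2 un ·: JJ|Jj
J/II-1 un I-1×I-2: JJ|Jj
J/II-2 ? I-1×I-2: JJ|Jj|jj
J/II-3 un I-1×I-2: JJ|Jj
⇒ J over [I-1,I-2,II-1,II-2,II-3]: 29 consistent
L/I-1 un ·: LL|Ll
L/I-2 ? ·: LL|Ll|ll
L/II-1 un I-1×I-2: LL|Ll
L/II-2 ? I-1×I-2: LL|Ll|ll
L/II-3 un I-1×I-2: LL|Ll
⇒ L over [I-1,I-2,II-1,II-2,II-3]: 32 consistent
S/I-1 aff ·: ss
S/I-2 ? ·: Ss|ss
S/II-1 aff I-1×I-2: ss
S/II-2 ? I-1×I-2: Ss|ss
S/II-3 ? I-1×I-2: Ss|ss
⇒ S over [I-1,I-2,II-1,II-2,II-3]: 5 consistent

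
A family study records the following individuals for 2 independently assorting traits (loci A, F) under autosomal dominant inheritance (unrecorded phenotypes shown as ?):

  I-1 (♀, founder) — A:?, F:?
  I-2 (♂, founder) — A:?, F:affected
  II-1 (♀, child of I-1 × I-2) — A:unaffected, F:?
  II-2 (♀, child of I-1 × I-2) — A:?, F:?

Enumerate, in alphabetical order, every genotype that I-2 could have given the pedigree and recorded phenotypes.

A/I-1 ? ·: aa|Aa
A/I-2 ? ·: aa|Aa
A/II-1 un I-1×I-2: aa
A/II-2 ? I-1×I-2: aa|Aa|AA
⇒ A over [I-1,I-2,II-1,II-2]: 8 consistent
F/I-1 ? ·: ff|Ff|FF
F/I-2 aff ·: Ff|FF
F/II-1 ? I-1×I-2: ff|Ff|FF
F/II-2 ? I-1×I-2: ff|Ff|FF
⇒ F over [I-1,I-2,II-1,II-2]: 23 consistent

I-2 ∈ {Aa FF, Aa Ff, aa FF, aa Ff}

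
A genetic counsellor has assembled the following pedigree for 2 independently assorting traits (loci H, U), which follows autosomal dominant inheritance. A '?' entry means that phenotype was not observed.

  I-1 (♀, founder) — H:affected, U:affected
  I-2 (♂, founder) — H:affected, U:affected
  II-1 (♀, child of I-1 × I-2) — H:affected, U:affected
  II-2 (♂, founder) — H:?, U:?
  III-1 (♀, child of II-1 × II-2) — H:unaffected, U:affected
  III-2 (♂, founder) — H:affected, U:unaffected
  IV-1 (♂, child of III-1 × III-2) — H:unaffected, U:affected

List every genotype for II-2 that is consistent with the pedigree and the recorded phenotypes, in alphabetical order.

H/I-1 aff ·: Hh|HH
H/I-2 aff ·: Hh|HH
H/II-1 aff I-1×I-2: Hh
H/II-2 ? ·: hh|Hh
H/III-1 un II-1×II-2: hh
H/III-2 aff ·: Hh
H/IV-1 un III-1×III-2: hh
⇒ H over [I-1,I-2,II-1,II-2,III-1,III-2,IV-1]: 6 consistent
U/I-1 aff ·: Uu|UU
U/I-2 aff ·: Uu|UU
U/II-1 aff I-1×I-2: Uu|UU
U/II-2 ? ·: uu|Uu|UU
U/III-1 aff II-1×II-2: Uu|UU
U/III-2 un ·: uu
U/IV-1 aff III-1×III-2: Uu
⇒ U over [I-1,I-2,II-1,II-2,III-1,III-2,IV-1]: 31 consistent

II-2 ∈ {Hh UU, Hh Uu, Hh uu, hh UU, hh Uu, hh uu}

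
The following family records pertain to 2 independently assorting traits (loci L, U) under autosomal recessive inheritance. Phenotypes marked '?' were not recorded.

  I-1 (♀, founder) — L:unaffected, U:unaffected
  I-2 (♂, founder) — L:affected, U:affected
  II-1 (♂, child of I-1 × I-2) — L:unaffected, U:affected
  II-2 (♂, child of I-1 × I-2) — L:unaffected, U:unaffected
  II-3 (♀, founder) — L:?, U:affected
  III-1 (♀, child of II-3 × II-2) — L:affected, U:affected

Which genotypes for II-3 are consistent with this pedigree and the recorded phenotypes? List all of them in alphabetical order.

II-3 ∈ {Ll uu, ll uu}

L/I-1 un ·: LL|Ll
L/I-2 aff ·: ll
L/II-1 un I-1×I-2: Ll
L/II-2 un I-1×I-2: Ll
L/II-3 ? ·: Ll|ll
L/III-1 aff II-3×II-2: ll
⇒ L over [I-1,I-2,II-1,II-2,II-3,III-1]: 4 consistent
U/I-1 un ·: Uu
U/I-2 aff ·: uu
U/II-1 aff I-1×I-2: uu
U/II-2 un I-1×I-2: Uu
U/II-3 aff ·: uu
U/III-1 aff II-3×II-2: uu
⇒ U over [I-1,I-2,II-1,II-2,II-3,III-1]: 1 consistent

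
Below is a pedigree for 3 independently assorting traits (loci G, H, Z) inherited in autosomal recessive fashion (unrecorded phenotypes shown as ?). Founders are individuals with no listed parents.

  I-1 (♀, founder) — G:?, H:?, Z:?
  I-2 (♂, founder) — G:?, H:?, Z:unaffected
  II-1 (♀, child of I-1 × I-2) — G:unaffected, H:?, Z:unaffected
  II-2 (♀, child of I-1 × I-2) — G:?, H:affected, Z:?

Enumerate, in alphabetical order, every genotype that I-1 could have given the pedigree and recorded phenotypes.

G/I-1 ? ·: GG|Gg|gg
G/I-2 ? ·: GG|Gg|gg
G/II-1 un I-1×I-2: GG|Gg
G/II-2 ? I-1×I-2: GG|Gg|gg
⇒ G over [I-1,I-2,II-1,II-2]: 21 consistent
H/I-1 ? ·: Hh|hh
H/I-2 ? ·: Hh|hh
H/II-1 ? I-1×I-2: HH|Hh|hh
H/II-2 aff I-1×I-2: hh
⇒ H over [I-1,I-2,II-1,II-2]: 8 consistent
Z/I-1 ? ·: ZZ|Zz|zz
Z/I-2 un ·: ZZ|Zz
Z/II-1 un I-1×I-2: ZZ|Zz
Z/II-2 ? I-1×I-2: ZZ|Zz|zz
⇒ Z over [I-1,I-2,II-1,II-2]: 18 consistent

I-1 ∈ {GG Hh ZZ, GG Hh Zz, GG Hh zz, GG hh ZZ, GG hh Zz, GG hh zz, Gg Hh ZZ, Gg Hh Zz, Gg Hh zz, Gg hh ZZ, Gg hh Zz, Gg hh zz, gg Hh ZZ, gg Hh Zz, gg Hh zz, gg hh ZZ, gg hh Zz, gg hh zz}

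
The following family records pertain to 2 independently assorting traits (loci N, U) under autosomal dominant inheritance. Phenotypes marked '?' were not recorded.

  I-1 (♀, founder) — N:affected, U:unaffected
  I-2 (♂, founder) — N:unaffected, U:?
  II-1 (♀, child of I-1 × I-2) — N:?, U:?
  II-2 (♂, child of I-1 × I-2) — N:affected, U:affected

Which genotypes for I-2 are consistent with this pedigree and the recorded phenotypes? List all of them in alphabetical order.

I-2 ∈ {nn UU, nn Uu}

N/I-1 aff ·: Nn|NN
N/I-2 un ·: nn
N/II-1 ? I-1×I-2: nn|Nn
N/II-2 aff I-1×I-2: Nn
⇒ N over [I-1,I-2,II-1,II-2]: 3 consistent
U/I-1 un ·: uu
U/I-2 ? ·: Uu|UU
U/II-1 ? I-1×I-2: uu|Uu
U/II-2 aff I-1×I-2: Uu
⇒ U over [I-1,I-2,II-1,II-2]: 3 consistent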